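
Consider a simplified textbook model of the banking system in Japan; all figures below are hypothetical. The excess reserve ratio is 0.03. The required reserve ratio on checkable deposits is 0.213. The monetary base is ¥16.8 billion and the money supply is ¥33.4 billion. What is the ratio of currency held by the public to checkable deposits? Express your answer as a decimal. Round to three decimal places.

0.523

Using m = M/MB = 33.4/16.8 ≈ 1.988095. From m = (1 + c)/(c + rr + e), rearranging gives 1 + c = m·(c + rr + e), so c·(1 − m) = m·(rr + e) − 1.
Hence c = [m·(rr + e) − 1]/(1 − m) = [1.988095 × (0.213 + 0.03) − 1] / (1 − 1.988095) ≈ 0.523121.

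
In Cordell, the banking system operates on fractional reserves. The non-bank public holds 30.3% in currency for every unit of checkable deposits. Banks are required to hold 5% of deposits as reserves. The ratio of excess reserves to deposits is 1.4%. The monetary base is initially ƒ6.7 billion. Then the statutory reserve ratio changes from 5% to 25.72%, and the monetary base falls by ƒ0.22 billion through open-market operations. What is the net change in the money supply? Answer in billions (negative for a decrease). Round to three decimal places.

-9.083 billion

Before: m₁ = (1 + 0.303) / (0.05 + 0.014 + 0.303) ≈ 3.55041, MB₁ = 6.7, so M₁ = 3.55041 × 6.7 ≈ 23.7877 billion.
After: m₂ = (1 + 0.303) / (0.2572 + 0.014 + 0.303) ≈ 2.26924, MB₂ = 6.7 − 0.22 = 6.48, so M₂ = 2.26924 × 6.48 ≈ 14.7047 billion.
ΔM = M₂ − M₁ = 14.7047 − 23.7877 = -9.083 billion.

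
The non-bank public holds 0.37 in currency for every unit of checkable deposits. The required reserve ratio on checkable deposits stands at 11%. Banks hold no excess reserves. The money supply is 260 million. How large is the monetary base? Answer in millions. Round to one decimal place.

The money multiplier is m = (1 + c) / (rr + c) = (1 + 0.37) / (0.11 + 0.37) ≈ 2.85417.
MB = M / m = 260 / 2.85417 ≈ 91.0948 million.

91.1 million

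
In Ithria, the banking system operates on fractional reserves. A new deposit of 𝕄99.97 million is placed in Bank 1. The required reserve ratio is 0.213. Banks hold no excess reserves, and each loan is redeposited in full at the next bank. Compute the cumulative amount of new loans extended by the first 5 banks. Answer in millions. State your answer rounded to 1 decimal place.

𝕄257.9 million

Bank i lends (1 − rr)^i of the original deposit: Bank 1 lends 99.97·0.7870 ≈ 78.6764, Bank 2 lends 99.97·0.7870² ≈ 61.9183, and so on.
Summing a geometric series: total = 99.97·[0.7870·(1 − 0.7870^5) / (1 − 0.7870)] ≈ 257.8564 million.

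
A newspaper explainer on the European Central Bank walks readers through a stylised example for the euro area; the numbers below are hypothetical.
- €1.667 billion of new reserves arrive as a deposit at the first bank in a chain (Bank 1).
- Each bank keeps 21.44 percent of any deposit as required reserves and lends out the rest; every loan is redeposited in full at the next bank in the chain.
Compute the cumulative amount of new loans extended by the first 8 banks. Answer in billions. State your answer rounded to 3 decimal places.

€5.222 billion

Bank i lends (1 − rr)^i of the original deposit: Bank 1 lends 1.667·0.7856 ≈ 1.3096, Bank 2 lends 1.667·0.7856² ≈ 1.0288, and so on.
Summing a geometric series: total = 1.667·[0.7856·(1 − 0.7856^8) / (1 − 0.7856)] ≈ 5.2220 billion.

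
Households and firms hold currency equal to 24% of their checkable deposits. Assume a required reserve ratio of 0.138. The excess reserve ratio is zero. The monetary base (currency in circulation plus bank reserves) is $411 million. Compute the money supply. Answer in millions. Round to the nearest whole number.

The money multiplier is m = (1 + c) / (rr + c) = (1 + 0.24) / (0.138 + 0.24) ≈ 3.2804.
So M = m × MB = 3.2804 × 411 = 1348.2444 million.

$1348 million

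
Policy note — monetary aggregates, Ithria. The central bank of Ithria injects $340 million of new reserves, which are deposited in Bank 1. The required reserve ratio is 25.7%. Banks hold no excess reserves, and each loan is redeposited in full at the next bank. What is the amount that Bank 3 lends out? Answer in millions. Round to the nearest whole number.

$139 million

Each bank lends a fraction (1 − rr) = 0.7430 of the deposit it receives, so Bank 3 receives 340·0.7430^2 and lends 340·0.7430^3 ≈ 139.4586 million.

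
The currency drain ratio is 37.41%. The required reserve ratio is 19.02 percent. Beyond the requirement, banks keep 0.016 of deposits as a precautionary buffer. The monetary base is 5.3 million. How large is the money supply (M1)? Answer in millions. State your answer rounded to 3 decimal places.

12.550 million

The money multiplier is m = (1 + c) / (rr + e + c) = (1 + 0.3741) / (0.1902 + 0.016 + 0.3741) ≈ 2.36791.
So M = m × MB = 2.36791 × 5.3 ≈ 12.5499 million.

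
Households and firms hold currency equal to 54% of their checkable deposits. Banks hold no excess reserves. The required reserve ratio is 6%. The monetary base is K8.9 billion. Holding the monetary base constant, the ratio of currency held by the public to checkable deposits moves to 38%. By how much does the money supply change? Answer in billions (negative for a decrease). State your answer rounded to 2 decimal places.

K5.07 billion

Initially m₁ = (1 + 0.54) / (0.06 + 0.54) ≈ 2.5667, so M₁ = 2.5667 × 8.9 ≈ 22.8436 billion.
After the change m₂ = (1 + 0.38) / (0.06 + 0.38) ≈ 3.1364, so M₂ = 3.1364 × 8.9 ≈ 27.914 billion.
ΔM = M₂ − M₁ = 27.914 − 22.8436 = 5.0704 billion.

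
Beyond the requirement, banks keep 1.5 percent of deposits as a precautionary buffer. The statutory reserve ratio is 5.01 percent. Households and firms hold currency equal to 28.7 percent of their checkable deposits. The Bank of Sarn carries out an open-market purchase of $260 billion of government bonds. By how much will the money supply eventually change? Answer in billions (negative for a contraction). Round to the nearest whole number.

$950 billion

The money multiplier is m = (1 + c) / (rr + e + c) = (1 + 0.287) / (0.0501 + 0.015 + 0.287) ≈ 3.6552.
The purchase adds 260 billion of base, so ΔM = m × ΔMB = 3.6552 × (+260) = 950.352 billion.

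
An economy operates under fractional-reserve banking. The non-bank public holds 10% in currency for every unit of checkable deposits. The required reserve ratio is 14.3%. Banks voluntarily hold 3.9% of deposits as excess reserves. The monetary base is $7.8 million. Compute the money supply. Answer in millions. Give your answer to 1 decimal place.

$30.4 million

The money multiplier is m = (1 + c) / (rr + e + c) = (1 + 0.1) / (0.143 + 0.039 + 0.1) ≈ 3.9007.
So M = m × MB = 3.9007 × 7.8 ≈ 30.4255 million.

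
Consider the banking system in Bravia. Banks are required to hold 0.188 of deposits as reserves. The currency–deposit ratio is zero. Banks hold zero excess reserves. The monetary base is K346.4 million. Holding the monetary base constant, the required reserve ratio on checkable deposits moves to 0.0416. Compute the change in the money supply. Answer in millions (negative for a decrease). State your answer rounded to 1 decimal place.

K6484.4 million

Initially m₁ = 1 / (0.188) ≈ 5.31915, so M₁ = 5.31915 × 346.4 ≈ 1842.5536 million.
After the change m₂ = 1 / (0.0416) ≈ 24.03846, so M₂ = 24.03846 × 346.4 ≈ 8326.9225 million.
ΔM = M₂ − M₁ = 8326.9225 − 1842.5536 = 6484.3689 million.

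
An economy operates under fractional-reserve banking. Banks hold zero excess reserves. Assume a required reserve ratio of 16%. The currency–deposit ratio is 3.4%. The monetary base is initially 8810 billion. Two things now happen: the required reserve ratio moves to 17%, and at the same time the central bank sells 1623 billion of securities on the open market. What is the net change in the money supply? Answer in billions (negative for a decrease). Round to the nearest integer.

Before: m₁ = (1 + 0.034) / (0.16 + 0.034) ≈ 5.32990, MB₁ = 8810, so M₁ = 5.32990 × 8810 = 46956.419 billion.
After: m₂ = (1 + 0.034) / (0.17 + 0.034) ≈ 5.06863, MB₂ = 8810 − 1623 = 7187, so M₂ = 5.06863 × 7187 ≈ 36428.2438 billion.
ΔM = M₂ − M₁ = 36428.2438 − 46956.419 = -10528.1752 billion.

-10528 billion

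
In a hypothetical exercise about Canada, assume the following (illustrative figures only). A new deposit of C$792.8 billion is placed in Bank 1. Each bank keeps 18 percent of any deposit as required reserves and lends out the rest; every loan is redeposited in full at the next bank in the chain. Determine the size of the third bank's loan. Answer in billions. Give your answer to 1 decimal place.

C$437.1 billion

Each bank lends a fraction (1 − rr) = 0.8200 of the deposit it receives, so Bank 3 receives 792.8·0.8200^2 and lends 792.8·0.8200^3 ≈ 437.1246 billion.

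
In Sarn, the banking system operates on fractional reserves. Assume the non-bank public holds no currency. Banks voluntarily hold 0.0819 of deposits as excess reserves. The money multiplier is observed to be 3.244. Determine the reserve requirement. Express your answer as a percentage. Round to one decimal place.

Using m = 3.244. Since m = (1 + c)/(c + rr + e), the denominator satisfies c + rr + e = (1 + c)/m = (1 + 0) / 3.244 ≈ 0.308261.
With c = 0 and e = 0.0819, the reserve requirement is 0.308261 − 0 − 0.0819 = 0.226361.

22.6%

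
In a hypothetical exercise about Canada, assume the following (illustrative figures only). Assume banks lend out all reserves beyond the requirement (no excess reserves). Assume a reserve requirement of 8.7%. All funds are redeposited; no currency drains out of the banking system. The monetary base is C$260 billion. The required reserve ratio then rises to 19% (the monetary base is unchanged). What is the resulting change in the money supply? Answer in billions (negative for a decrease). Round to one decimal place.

-1620.1 billion

Initially m₁ = 1 / (0.087) ≈ 11.49425, so M₁ = 11.49425 × 260 = 2988.505 billion.
After the change m₂ = 1 / (0.19) ≈ 5.26316, so M₂ = 5.26316 × 260 = 1368.4216 billion.
ΔM = M₂ − M₁ = 1368.4216 − 2988.505 = -1620.0834 billion.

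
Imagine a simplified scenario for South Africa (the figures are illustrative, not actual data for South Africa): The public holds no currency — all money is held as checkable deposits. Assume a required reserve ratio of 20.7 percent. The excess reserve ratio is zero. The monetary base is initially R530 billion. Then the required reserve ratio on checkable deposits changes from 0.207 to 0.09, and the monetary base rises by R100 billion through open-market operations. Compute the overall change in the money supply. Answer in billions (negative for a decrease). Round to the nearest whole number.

Before: m₁ = 1 / (0.207) ≈ 4.8309, MB₁ = 530, so M₁ = 4.8309 × 530 = 2560.377 billion.
After: m₂ = 1 / (0.09) ≈ 11.1111, MB₂ = 530 + 100 = 630, so M₂ = 11.1111 × 630 = 6999.993 billion.
ΔM = M₂ − M₁ = 6999.993 − 2560.377 = 4439.616 billion.

R4440 billion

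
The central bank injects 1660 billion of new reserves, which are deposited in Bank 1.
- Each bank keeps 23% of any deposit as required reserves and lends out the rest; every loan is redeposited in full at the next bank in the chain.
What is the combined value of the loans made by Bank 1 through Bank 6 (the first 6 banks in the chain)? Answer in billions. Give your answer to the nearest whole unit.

Bank i lends (1 − rr)^i of the original deposit: Bank 1 lends 1660·0.7700 = 1278.2000, Bank 2 lends 1660·0.7700² = 984.2140, and so on.
Summing a geometric series: total = 1660·[0.7700·(1 − 0.7700^6) / (1 − 0.7700)] ≈ 4399.1066 billion.

4399 billion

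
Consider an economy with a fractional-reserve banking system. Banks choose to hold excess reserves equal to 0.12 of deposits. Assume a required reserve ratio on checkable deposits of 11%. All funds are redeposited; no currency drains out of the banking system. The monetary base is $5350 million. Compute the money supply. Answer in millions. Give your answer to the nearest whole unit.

$23261 million

The money multiplier is m = 1 / (rr + e) = 1 / (0.11 + 0.12) ≈ 4.34783.
So M = m × MB = 4.34783 × 5350 = 23260.8905 million.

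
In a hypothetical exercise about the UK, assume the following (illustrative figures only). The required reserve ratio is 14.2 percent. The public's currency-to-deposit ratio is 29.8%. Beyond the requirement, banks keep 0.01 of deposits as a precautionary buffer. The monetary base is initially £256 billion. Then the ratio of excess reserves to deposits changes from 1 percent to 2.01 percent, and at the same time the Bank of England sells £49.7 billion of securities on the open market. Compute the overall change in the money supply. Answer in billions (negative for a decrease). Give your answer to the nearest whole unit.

Before: m₁ = (1 + 0.298) / (0.142 + 0.01 + 0.298) ≈ 2.8844, MB₁ = 256, so M₁ = 2.8844 × 256 = 738.4064 billion.
After: m₂ = (1 + 0.298) / (0.142 + 0.0201 + 0.298) ≈ 2.8211, MB₂ = 256 − 49.7 = 206.3, so M₂ = 2.8211 × 206.3 ≈ 581.9929 billion.
ΔM = M₂ − M₁ = 581.9929 − 738.4064 = -156.4135 billion.

-156 billion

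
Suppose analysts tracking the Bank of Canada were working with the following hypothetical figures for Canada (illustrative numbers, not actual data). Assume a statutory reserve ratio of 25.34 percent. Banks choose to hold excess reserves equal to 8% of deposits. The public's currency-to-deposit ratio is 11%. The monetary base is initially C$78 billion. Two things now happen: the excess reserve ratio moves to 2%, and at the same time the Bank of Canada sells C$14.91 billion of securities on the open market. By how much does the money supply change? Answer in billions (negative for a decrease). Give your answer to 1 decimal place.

Before: m₁ = (1 + 0.11) / (0.2534 + 0.08 + 0.11) ≈ 2.5034, MB₁ = 78, so M₁ = 2.5034 × 78 = 195.2652 billion.
After: m₂ = (1 + 0.11) / (0.2534 + 0.02 + 0.11) ≈ 2.8951, MB₂ = 78 − 14.91 = 63.09, so M₂ = 2.8951 × 63.09 ≈ 182.6519 billion.
ΔM = M₂ − M₁ = 182.6519 − 195.2652 = -12.6133 billion.

-12.6 billion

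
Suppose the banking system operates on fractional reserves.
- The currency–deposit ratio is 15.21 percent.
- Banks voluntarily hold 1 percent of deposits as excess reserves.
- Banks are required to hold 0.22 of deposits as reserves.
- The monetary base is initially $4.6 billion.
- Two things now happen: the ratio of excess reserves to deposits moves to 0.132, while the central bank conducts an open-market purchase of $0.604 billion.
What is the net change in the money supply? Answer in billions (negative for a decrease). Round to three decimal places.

Before: m₁ = (1 + 0.1521) / (0.22 + 0.01 + 0.1521) ≈ 3.01518, MB₁ = 4.6, so M₁ = 3.01518 × 4.6 ≈ 13.8698 billion.
After: m₂ = (1 + 0.1521) / (0.22 + 0.132 + 0.1521) ≈ 2.28546, MB₂ = 4.6 + 0.604 = 5.204, so M₂ = 2.28546 × 5.204 ≈ 11.8935 billion.
ΔM = M₂ − M₁ = 11.8935 − 13.8698 = -1.9763 billion.

-1.976 billion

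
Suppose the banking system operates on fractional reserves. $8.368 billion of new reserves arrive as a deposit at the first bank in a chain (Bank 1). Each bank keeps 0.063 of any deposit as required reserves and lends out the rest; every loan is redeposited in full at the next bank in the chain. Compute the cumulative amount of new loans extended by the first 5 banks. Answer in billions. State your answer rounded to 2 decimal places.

Bank i lends (1 − rr)^i of the original deposit: Bank 1 lends 8.368·0.9370 ≈ 7.8408, Bank 2 lends 8.368·0.9370² ≈ 7.3468, and so on.
Summing a geometric series: total = 8.368·[0.9370·(1 − 0.9370^5) / (1 − 0.9370)] ≈ 34.5659 billion.

$34.57 billion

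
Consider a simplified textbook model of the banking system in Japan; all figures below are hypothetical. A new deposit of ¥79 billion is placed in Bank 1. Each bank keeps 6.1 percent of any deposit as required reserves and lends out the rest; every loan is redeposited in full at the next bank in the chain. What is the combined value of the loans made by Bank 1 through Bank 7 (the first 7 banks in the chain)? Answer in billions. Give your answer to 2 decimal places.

¥433.33 billion

Bank i lends (1 − rr)^i of the original deposit: Bank 1 lends 79·0.9390 = 74.1810, Bank 2 lends 79·0.9390² ≈ 69.6560, and so on.
Summing a geometric series: total = 79·[0.9390·(1 − 0.9390^7) / (1 − 0.9390)] ≈ 433.3339 billion.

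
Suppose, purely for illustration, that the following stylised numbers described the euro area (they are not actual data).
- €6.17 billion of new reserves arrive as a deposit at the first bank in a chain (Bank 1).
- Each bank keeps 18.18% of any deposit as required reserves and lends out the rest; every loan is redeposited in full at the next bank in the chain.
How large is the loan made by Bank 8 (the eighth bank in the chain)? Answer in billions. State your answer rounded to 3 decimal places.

Each bank lends a fraction (1 − rr) = 0.8182 of the deposit it receives, so Bank 8 receives 6.17·0.8182^7 and lends 6.17·0.8182^8 ≈ 1.2393 billion.

€1.239 billion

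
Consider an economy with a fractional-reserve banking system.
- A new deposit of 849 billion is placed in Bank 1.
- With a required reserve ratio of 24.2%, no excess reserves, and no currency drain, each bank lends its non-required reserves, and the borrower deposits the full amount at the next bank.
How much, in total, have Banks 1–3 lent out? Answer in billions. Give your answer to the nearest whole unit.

1501 billion

Bank i lends (1 − rr)^i of the original deposit: Bank 1 lends 849·0.7580 = 643.5420, Bank 2 lends 849·0.7580² ≈ 487.8048, and so on.
Summing a geometric series: total = 849·[0.7580·(1 − 0.7580^3) / (1 − 0.7580)] ≈ 1501.1029 billion.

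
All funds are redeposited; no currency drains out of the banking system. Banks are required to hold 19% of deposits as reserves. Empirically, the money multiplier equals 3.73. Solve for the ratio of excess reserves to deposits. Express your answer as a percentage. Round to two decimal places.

7.81%

Using m = 3.73. Since m = (1 + c)/(c + rr + e), the denominator satisfies c + rr + e = (1 + c)/m = (1 + 0) / 3.73 ≈ 0.268097.
With c = 0 and rr = 0.19, the ratio of excess reserves to deposits is 0.268097 − 0 − 0.19 = 0.078097.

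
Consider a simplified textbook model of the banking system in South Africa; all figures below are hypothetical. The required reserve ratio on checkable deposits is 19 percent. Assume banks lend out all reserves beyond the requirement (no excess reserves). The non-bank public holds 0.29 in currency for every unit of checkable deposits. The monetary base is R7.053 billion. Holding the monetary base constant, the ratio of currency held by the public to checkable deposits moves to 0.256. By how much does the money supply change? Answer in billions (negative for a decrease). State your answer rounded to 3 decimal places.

Initially m₁ = (1 + 0.29) / (0.19 + 0.29) = 2.68750, so M₁ = 2.68750 × 7.053 ≈ 18.9549 billion.
After the change m₂ = (1 + 0.256) / (0.19 + 0.256) ≈ 2.81614, so M₂ = 2.81614 × 7.053 ≈ 19.8622 billion.
ΔM = M₂ − M₁ = 19.8622 − 18.9549 = 0.9073 billion.

R0.907 billion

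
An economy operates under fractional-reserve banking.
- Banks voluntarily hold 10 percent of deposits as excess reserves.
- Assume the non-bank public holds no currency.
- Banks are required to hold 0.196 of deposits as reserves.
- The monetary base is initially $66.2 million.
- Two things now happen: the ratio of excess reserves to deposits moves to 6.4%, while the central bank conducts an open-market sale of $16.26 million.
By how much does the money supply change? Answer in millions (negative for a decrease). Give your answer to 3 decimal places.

Before: m₁ = 1 / (0.196 + 0.1) ≈ 3.378378, MB₁ = 66.2, so M₁ = 3.378378 × 66.2 ≈ 223.6486 million.
After: m₂ = 1 / (0.196 + 0.064) ≈ 3.846154, MB₂ = 66.2 − 16.26 = 49.94, so M₂ = 3.846154 × 49.94 ≈ 192.0769 million.
ΔM = M₂ − M₁ = 192.0769 − 223.6486 = -31.5717 million.

-31.572 million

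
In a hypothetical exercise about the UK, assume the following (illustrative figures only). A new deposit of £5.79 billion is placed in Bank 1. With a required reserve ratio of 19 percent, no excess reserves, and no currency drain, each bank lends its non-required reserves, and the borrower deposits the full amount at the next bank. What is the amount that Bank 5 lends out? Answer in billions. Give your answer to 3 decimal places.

Each bank lends a fraction (1 − rr) = 0.8100 of the deposit it receives, so Bank 5 receives 5.79·0.8100^4 and lends 5.79·0.8100^5 ≈ 2.0188 billion.

£2.019 billion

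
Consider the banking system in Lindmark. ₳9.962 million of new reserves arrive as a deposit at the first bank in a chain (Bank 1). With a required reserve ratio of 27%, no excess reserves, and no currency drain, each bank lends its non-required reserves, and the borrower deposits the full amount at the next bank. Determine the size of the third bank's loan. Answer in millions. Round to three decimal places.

Each bank lends a fraction (1 − rr) = 0.7300 of the deposit it receives, so Bank 3 receives 9.962·0.7300^2 and lends 9.962·0.7300^3 ≈ 3.8754 million.

₳3.875 million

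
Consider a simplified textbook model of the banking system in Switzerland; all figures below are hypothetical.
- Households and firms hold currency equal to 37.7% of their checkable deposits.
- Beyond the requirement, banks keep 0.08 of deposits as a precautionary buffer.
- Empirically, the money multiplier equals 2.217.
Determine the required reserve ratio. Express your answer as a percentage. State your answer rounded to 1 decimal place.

16.4%

Using m = 2.217. Since m = (1 + c)/(c + rr + e), the denominator satisfies c + rr + e = (1 + c)/m = (1 + 0.377) / 2.217 ≈ 0.621110.
With c = 0.377 and e = 0.08, the required reserve ratio is 0.621110 − 0.377 − 0.08 = 0.16411.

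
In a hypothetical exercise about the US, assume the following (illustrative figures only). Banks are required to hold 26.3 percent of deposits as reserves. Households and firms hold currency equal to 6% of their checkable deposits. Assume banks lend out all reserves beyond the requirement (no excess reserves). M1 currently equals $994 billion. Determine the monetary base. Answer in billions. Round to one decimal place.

$302.9 billion

The money multiplier is m = (1 + c) / (rr + c) = (1 + 0.06) / (0.263 + 0.06) ≈ 3.28173.
MB = M / m = 994 / 3.28173 ≈ 302.889 billion.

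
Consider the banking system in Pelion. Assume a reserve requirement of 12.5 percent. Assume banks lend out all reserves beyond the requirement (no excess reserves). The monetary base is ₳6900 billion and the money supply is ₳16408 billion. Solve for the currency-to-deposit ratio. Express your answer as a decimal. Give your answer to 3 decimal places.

Using m = M/MB = 16408/6900 ≈ 2.377971. From m = (1 + c)/(c + rr + e), rearranging gives 1 + c = m·(c + rr + e), so c·(1 − m) = m·(rr + e) − 1.
Hence c = [m·(rr + e) − 1]/(1 − m) = [2.377971 × (0.125 + 0) − 1] / (1 − 2.377971) ≈ 0.509992.

0.510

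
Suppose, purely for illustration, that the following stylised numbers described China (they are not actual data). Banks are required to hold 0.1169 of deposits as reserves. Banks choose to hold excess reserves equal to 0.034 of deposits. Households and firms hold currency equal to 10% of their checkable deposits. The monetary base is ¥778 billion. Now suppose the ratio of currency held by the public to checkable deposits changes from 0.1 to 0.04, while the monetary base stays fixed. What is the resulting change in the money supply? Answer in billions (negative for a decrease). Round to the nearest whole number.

¥828 billion

Initially m₁ = (1 + 0.1) / (0.1169 + 0.034 + 0.1) ≈ 4.3842, so M₁ = 4.3842 × 778 = 3410.9076 billion.
After the change m₂ = (1 + 0.04) / (0.1169 + 0.034 + 0.04) ≈ 5.4479, so M₂ = 5.4479 × 778 = 4238.4662 billion.
ΔM = M₂ − M₁ = 4238.4662 − 3410.9076 = 827.5586 billion.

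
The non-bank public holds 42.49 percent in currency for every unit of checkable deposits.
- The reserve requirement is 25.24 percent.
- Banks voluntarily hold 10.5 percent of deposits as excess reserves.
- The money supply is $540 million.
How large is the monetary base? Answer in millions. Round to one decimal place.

$296.5 million

The money multiplier is m = (1 + c) / (rr + e + c) = (1 + 0.4249) / (0.2524 + 0.105 + 0.4249) ≈ 1.82142.
MB = M / m = 540 / 1.82142 ≈ 296.472 million.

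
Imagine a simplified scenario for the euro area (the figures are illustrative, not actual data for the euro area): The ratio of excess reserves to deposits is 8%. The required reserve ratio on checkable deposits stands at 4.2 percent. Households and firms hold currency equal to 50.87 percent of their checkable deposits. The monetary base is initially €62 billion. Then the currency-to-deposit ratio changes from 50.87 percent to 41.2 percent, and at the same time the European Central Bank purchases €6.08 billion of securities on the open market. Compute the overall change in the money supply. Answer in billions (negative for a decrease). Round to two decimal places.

Before: m₁ = (1 + 0.5087) / (0.042 + 0.08 + 0.5087) ≈ 2.39210, MB₁ = 62, so M₁ = 2.39210 × 62 = 148.3102 billion.
After: m₂ = (1 + 0.412) / (0.042 + 0.08 + 0.412) ≈ 2.64419, MB₂ = 62 + 6.08 = 68.08, so M₂ = 2.64419 × 68.08 ≈ 180.0165 billion.
ΔM = M₂ − M₁ = 180.0165 − 148.3102 = 31.7063 billion.

€31.71 billion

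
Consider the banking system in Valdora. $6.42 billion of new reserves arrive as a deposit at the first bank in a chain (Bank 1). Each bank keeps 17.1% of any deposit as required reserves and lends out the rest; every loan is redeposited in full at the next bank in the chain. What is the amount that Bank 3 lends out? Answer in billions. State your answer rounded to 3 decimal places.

$3.658 billion

Each bank lends a fraction (1 − rr) = 0.8290 of the deposit it receives, so Bank 3 receives 6.42·0.8290^2 and lends 6.42·0.8290^3 ≈ 3.6576 billion.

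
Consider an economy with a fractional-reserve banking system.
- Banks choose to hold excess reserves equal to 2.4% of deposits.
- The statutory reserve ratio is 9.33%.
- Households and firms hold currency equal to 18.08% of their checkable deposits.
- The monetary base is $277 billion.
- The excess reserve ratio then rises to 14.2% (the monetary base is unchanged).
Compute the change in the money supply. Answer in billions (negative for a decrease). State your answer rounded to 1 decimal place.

Initially m₁ = (1 + 0.1808) / (0.0933 + 0.024 + 0.1808) ≈ 3.96109, so M₁ = 3.96109 × 277 ≈ 1097.2219 billion.
After the change m₂ = (1 + 0.1808) / (0.0933 + 0.142 + 0.1808) ≈ 2.83778, so M₂ = 2.83778 × 277 ≈ 786.0651 billion.
ΔM = M₂ − M₁ = 786.0651 − 1097.2219 = -311.1568 billion.

-311.2 billion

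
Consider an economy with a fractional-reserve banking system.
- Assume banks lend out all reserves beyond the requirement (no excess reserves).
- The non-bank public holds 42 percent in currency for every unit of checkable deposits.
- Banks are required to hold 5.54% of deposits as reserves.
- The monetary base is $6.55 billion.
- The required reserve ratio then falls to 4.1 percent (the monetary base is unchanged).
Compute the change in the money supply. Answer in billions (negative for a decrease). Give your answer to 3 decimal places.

$0.611 billion

Initially m₁ = (1 + 0.42) / (0.0554 + 0.42) ≈ 2.98696, so M₁ = 2.98696 × 6.55 ≈ 19.5646 billion.
After the change m₂ = (1 + 0.42) / (0.041 + 0.42) ≈ 3.08026, so M₂ = 3.08026 × 6.55 ≈ 20.1757 billion.
ΔM = M₂ − M₁ = 20.1757 − 19.5646 = 0.6111 billion.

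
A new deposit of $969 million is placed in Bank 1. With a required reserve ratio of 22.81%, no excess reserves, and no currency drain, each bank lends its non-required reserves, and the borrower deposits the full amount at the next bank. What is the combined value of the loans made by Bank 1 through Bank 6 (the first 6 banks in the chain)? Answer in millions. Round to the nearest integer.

Bank i lends (1 − rr)^i of the original deposit: Bank 1 lends 969·0.7719 = 747.9711, Bank 2 lends 969·0.7719² ≈ 577.3589, and so on.
Summing a geometric series: total = 969·[0.7719·(1 − 0.7719^6) / (1 − 0.7719)] ≈ 2585.5101 million.

$2586 million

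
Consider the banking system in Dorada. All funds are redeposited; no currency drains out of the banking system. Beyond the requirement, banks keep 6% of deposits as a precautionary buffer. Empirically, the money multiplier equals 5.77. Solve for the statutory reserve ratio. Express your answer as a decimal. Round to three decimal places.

Using m = 5.77. Since m = (1 + c)/(c + rr + e), the denominator satisfies c + rr + e = (1 + c)/m = (1 + 0) / 5.77 ≈ 0.173310.
With c = 0 and e = 0.06, the statutory reserve ratio is 0.173310 − 0 − 0.06 = 0.11331.

0.113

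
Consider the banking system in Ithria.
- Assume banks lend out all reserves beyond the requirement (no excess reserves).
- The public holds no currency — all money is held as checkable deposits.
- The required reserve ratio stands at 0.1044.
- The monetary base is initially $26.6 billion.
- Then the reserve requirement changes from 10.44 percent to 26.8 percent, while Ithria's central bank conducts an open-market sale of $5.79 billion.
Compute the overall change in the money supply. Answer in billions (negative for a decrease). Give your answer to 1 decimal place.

-177.1 billion

Before: m₁ = 1 / (0.1044) ≈ 9.5785, MB₁ = 26.6, so M₁ = 9.5785 × 26.6 = 254.7881 billion.
After: m₂ = 1 / (0.268) ≈ 3.7313, MB₂ = 26.6 − 5.79 = 20.81, so M₂ = 3.7313 × 20.81 ≈ 77.6484 billion.
ΔM = M₂ − M₁ = 77.6484 − 254.7881 = -177.1397 billion.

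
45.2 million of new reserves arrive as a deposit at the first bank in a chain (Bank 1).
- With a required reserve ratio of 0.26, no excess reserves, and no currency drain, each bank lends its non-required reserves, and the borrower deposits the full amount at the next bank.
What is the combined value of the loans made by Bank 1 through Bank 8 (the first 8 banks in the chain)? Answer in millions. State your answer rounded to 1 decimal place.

Bank i lends (1 − rr)^i of the original deposit: Bank 1 lends 45.2·0.7400 = 33.4480, Bank 2 lends 45.2·0.7400² ≈ 24.7515, and so on.
Summing a geometric series: total = 45.2·[0.7400·(1 − 0.7400^8) / (1 − 0.7400)] ≈ 117.0784 million.

117.1 million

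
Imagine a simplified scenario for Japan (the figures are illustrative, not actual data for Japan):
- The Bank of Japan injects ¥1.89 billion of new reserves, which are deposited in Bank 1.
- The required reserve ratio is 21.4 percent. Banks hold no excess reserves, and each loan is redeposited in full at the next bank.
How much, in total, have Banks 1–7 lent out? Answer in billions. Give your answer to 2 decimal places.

¥5.66 billion

Bank i lends (1 − rr)^i of the original deposit: Bank 1 lends 1.89·0.7860 ≈ 1.4855, Bank 2 lends 1.89·0.7860² ≈ 1.1676, and so on.
Summing a geometric series: total = 1.89·[0.7860·(1 − 0.7860^7) / (1 − 0.7860)] ≈ 5.6552 billion.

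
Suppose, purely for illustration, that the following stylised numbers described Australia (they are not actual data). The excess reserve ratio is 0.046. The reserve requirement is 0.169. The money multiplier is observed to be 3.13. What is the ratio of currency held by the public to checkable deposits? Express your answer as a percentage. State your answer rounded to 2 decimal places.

Using m = 3.13. From m = (1 + c)/(c + rr + e), rearranging gives 1 + c = m·(c + rr + e), so c·(1 − m) = m·(rr + e) − 1.
Hence c = [m·(rr + e) − 1]/(1 − m) = [3.13 × (0.169 + 0.046) − 1] / (1 − 3.13) ≈ 0.153545.

15.35%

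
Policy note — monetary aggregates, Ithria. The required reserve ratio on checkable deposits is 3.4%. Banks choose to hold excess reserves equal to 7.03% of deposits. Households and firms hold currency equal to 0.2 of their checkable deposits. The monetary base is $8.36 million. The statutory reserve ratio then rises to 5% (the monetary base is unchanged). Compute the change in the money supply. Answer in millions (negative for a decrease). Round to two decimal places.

Initially m₁ = (1 + 0.2) / (0.034 + 0.0703 + 0.2) ≈ 3.9435, so M₁ = 3.9435 × 8.36 ≈ 32.9677 million.
After the change m₂ = (1 + 0.2) / (0.05 + 0.0703 + 0.2) ≈ 3.7465, so M₂ = 3.7465 × 8.36 ≈ 31.3207 million.
ΔM = M₂ − M₁ = 31.3207 − 32.9677 = -1.647 million.

-1.65 million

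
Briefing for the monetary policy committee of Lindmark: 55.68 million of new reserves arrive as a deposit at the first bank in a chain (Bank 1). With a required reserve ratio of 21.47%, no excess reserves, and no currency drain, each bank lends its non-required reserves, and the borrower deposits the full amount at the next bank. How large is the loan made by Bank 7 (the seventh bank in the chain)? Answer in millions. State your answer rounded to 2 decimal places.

10.26 million

Each bank lends a fraction (1 − rr) = 0.7853 of the deposit it receives, so Bank 7 receives 55.68·0.7853^6 and lends 55.68·0.7853^7 ≈ 10.2553 million.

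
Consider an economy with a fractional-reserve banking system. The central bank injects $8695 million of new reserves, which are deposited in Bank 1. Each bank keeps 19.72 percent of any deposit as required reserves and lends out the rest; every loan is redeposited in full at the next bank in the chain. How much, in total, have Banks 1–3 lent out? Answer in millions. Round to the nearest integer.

$17083 million

Bank i lends (1 − rr)^i of the original deposit: Bank 1 lends 8695·0.8028 = 6980.3460, Bank 2 lends 8695·0.8028² ≈ 5603.8218, and so on.
Summing a geometric series: total = 8695·[0.8028·(1 − 0.8028^3) / (1 − 0.8028)] ≈ 17082.9159 million.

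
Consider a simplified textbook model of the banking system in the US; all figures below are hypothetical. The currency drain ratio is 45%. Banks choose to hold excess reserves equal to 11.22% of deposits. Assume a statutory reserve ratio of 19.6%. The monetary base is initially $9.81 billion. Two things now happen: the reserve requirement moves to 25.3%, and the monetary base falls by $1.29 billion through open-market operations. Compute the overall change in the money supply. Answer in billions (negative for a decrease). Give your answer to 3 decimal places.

Before: m₁ = (1 + 0.45) / (0.196 + 0.1122 + 0.45) ≈ 1.91242, MB₁ = 9.81, so M₁ = 1.91242 × 9.81 ≈ 18.7608 billion.
After: m₂ = (1 + 0.45) / (0.253 + 0.1122 + 0.45) ≈ 1.77870, MB₂ = 9.81 − 1.29 = 8.52, so M₂ = 1.77870 × 8.52 ≈ 15.1545 billion.
ΔM = M₂ − M₁ = 15.1545 − 18.7608 = -3.6063 billion.

-3.606 billion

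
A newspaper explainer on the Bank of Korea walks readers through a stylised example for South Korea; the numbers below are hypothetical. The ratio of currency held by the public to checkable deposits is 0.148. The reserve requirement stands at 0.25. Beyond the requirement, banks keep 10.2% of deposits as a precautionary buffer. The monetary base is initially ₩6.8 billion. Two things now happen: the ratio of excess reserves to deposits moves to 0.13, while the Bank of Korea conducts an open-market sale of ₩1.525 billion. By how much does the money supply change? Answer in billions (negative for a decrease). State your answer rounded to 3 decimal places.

Before: m₁ = (1 + 0.148) / (0.25 + 0.102 + 0.148) = 2.29600, MB₁ = 6.8, so M₁ = 2.29600 × 6.8 = 15.6128 billion.
After: m₂ = (1 + 0.148) / (0.25 + 0.13 + 0.148) ≈ 2.17424, MB₂ = 6.8 − 1.525 = 5.275, so M₂ = 2.17424 × 5.275 ≈ 11.4691 billion.
ΔM = M₂ − M₁ = 11.4691 − 15.6128 = -4.1437 billion.

-4.144 billion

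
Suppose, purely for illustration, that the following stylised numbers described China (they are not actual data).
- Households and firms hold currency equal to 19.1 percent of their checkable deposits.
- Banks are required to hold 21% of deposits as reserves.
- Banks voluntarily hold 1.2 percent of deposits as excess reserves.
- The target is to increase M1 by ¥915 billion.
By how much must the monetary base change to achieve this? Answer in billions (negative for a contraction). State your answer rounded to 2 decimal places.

The money multiplier is m = (1 + c) / (rr + e + c) = (1 + 0.191) / (0.21 + 0.012 + 0.191) ≈ 2.883777.
ΔMB = ΔM / m = (+915) / 2.883777 ≈ 317.2922 billion.

¥317.29 billion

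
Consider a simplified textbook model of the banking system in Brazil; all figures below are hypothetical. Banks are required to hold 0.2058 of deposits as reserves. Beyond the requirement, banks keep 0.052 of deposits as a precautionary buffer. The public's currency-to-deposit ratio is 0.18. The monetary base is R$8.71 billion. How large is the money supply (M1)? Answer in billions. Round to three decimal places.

The money multiplier is m = (1 + c) / (rr + e + c) = (1 + 0.18) / (0.2058 + 0.052 + 0.18) ≈ 2.69529.
So M = m × MB = 2.69529 × 8.71 ≈ 23.476 billion.

R$23.476 billion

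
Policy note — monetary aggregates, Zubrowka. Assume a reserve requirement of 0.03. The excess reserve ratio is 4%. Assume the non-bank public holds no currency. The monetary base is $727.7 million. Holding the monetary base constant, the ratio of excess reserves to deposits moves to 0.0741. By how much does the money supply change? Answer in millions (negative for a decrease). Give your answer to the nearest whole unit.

Initially m₁ = 1 / (0.03 + 0.04) ≈ 14.2857, so M₁ = 14.2857 × 727.7 ≈ 10395.7039 million.
After the change m₂ = 1 / (0.03 + 0.0741) ≈ 9.6061, so M₂ = 9.6061 × 727.7 ≈ 6990.359 million.
ΔM = M₂ − M₁ = 6990.359 − 10395.7039 = -3405.3449 million.

-3405 million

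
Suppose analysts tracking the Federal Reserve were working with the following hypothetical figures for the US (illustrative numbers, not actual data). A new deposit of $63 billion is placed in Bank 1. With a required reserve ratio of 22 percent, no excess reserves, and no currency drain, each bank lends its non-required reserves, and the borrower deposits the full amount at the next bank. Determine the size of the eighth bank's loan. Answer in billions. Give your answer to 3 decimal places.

Each bank lends a fraction (1 − rr) = 0.7800 of the deposit it receives, so Bank 8 receives 63·0.7800^7 and lends 63·0.7800^8 ≈ 8.6317 billion.

$8.632 billion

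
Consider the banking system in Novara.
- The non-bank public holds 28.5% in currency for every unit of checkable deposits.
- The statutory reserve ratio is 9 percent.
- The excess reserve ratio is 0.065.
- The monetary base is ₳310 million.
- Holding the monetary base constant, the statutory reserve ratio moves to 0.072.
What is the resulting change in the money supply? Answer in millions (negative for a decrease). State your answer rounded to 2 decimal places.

₳38.62 million

Initially m₁ = (1 + 0.285) / (0.09 + 0.065 + 0.285) ≈ 2.920455, so M₁ = 2.920455 × 310 ≈ 905.341 million.
After the change m₂ = (1 + 0.285) / (0.072 + 0.065 + 0.285) ≈ 3.045024, so M₂ = 3.045024 × 310 ≈ 943.9574 million.
ΔM = M₂ − M₁ = 943.9574 − 905.341 = 38.6164 million.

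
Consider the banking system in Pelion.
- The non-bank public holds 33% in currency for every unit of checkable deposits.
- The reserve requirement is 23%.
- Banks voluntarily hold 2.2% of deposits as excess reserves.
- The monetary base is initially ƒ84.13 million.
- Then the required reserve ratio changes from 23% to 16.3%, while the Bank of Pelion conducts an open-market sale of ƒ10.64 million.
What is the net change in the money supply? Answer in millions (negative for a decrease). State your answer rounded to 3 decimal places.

-2.466 million

Before: m₁ = (1 + 0.33) / (0.23 + 0.022 + 0.33) ≈ 2.285223, MB₁ = 84.13, so M₁ = 2.285223 × 84.13 ≈ 192.2558 million.
After: m₂ = (1 + 0.33) / (0.163 + 0.022 + 0.33) ≈ 2.582524, MB₂ = 84.13 − 10.64 = 73.49, so M₂ = 2.582524 × 73.49 ≈ 189.7897 million.
ΔM = M₂ − M₁ = 189.7897 − 192.2558 = -2.4661 million.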